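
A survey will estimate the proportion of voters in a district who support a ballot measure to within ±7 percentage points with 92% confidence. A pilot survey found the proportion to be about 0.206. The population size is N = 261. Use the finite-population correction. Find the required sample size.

For a proportion with margin E = 0.07 at 92% confidence, z = 1.751.
n = p̂(1−p̂)(z/E)² = 0.206 × 0.794 × (1.751/0.07)² = 102.34 — call this n₀.
Finite-population correction with N = 261: n = n₀ / (1 + (n₀−1)/N) = 102.34 / 1.388 = 73.73
Round up: n = 74.

n = 74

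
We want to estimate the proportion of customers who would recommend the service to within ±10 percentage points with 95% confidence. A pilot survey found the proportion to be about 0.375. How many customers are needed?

For a proportion with margin E = 0.1 at 95% confidence, z = 1.960.
n = p̂(1−p̂)(z/E)² = 0.375 × 0.625 × (1.960/0.1)² = 90.04
Round up: n = 91.

91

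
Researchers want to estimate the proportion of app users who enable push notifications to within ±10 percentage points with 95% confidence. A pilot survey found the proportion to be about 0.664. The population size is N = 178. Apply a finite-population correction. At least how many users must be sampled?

n = 59

For a proportion with margin E = 0.1 at 95% confidence, z = 1.960.
n = p̂(1−p̂)(z/E)² = 0.664 × 0.336 × (1.960/0.1)² = 85.71 — call this n₀.
Finite-population correction with N = 178: n = n₀ / (1 + (n₀−1)/N) = 85.71 / 1.476 = 58.07
Round up: n = 59.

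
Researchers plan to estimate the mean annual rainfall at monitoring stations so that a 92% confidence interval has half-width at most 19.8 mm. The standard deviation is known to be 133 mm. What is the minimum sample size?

For a mean, the margin of error is E = z·σ/√n, so n = (zσ/E)².
At 92% confidence, z = 1.751.
n = (1.751 × 133 / 19.8)² = 138.34
Round up: n = 139.

139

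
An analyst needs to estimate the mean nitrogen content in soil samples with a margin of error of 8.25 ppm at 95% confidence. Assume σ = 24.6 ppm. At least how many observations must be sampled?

For a mean, the margin of error is E = z·σ/√n, so n = (zσ/E)².
At 95% confidence, z = 1.960.
n = (1.960 × 24.6 / 8.25)² = 34.16
Round up: n = 35.

n = 35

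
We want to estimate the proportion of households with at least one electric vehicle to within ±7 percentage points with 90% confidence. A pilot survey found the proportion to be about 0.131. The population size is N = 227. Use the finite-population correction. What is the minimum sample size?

50

For a proportion with margin E = 0.07 at 90% confidence, z = 1.645.
n = p̂(1−p̂)(z/E)² = 0.131 × 0.869 × (1.645/0.07)² = 62.87 — call this n₀.
Finite-population correction with N = 227: n = n₀ / (1 + (n₀−1)/N) = 62.87 / 1.273 = 49.39
Round up: n = 50.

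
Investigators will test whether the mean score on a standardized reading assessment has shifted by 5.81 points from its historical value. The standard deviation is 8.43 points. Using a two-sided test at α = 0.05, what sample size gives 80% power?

For a one-sample z-test, n = ((z_{α/2} + z_β)·σ/δ)².
z_{α/2} = 1.960 (two-sided α = 0.05); z_β = 0.842 (power 80% → β = 0.2).
n = (2.802 × 8.43 / 5.81)² = 16.53
Round up: n = 17.

n = 17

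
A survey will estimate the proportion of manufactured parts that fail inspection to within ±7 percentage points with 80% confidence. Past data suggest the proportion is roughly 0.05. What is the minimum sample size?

16

For a proportion with margin E = 0.07 at 80% confidence, z = 1.282.
n = p̂(1−p̂)(z/E)² = 0.05 × 0.95 × (1.282/0.07)² = 15.93
Round up: n = 16.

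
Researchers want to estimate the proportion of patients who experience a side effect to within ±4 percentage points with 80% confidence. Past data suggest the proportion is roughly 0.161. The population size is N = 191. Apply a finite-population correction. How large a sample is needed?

For a proportion with margin E = 0.04 at 80% confidence, z = 1.282.
n = p̂(1−p̂)(z/E)² = 0.161 × 0.839 × (1.282/0.04)² = 138.75 — call this n₀.
Finite-population correction with N = 191: n = n₀ / (1 + (n₀−1)/N) = 138.75 / 1.721 = 80.62
Round up: n = 81.

n = 81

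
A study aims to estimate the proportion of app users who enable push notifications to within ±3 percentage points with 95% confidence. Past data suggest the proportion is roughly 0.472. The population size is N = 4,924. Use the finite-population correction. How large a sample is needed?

For a proportion with margin E = 0.03 at 95% confidence, z = 1.960.
n = p̂(1−p̂)(z/E)² = 0.472 × 0.528 × (1.960/0.03)² = 1063.76 — call this n₀.
Finite-population correction with N = 4,924: n = n₀ / (1 + (n₀−1)/N) = 1063.76 / 1.216 = 874.80
Round up: n = 875.

n = 875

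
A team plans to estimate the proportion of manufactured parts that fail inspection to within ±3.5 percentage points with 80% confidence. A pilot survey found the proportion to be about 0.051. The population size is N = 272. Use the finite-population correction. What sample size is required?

53

For a proportion with margin E = 0.035 at 80% confidence, z = 1.282.
n = p̂(1−p̂)(z/E)² = 0.051 × 0.949 × (1.282/0.035)² = 64.93 — call this n₀.
Finite-population correction with N = 272: n = n₀ / (1 + (n₀−1)/N) = 64.93 / 1.235 = 52.57
Round up: n = 53.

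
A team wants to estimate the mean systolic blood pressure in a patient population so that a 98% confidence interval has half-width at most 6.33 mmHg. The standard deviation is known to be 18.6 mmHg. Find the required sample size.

For a mean, the margin of error is E = z·σ/√n, so n = (zσ/E)².
At 98% confidence, z = 2.326.
n = (2.326 × 18.6 / 6.33)² = 46.71
Round up: n = 47.

47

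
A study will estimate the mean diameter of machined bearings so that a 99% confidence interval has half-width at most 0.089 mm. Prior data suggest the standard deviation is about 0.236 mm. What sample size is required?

For a mean, the margin of error is E = z·σ/√n, so n = (zσ/E)².
At 99% confidence, z = 2.576.
n = (2.576 × 0.236 / 0.089)² = 46.66
Round up: n = 47.

47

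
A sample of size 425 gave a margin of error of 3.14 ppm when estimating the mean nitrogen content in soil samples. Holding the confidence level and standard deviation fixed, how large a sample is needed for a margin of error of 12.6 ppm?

27

Margin of error scales as 1/√n, so n₂ = n₁·(E₁/E₂)².
n₂ = 425 × (3.14/12.6)² = 425 × 0.0621 = 26.39
Round up: n₂ = 27.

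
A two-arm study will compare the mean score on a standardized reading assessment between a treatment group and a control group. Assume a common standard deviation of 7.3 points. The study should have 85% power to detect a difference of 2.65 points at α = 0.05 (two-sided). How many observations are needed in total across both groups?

274 total

For two equal groups, n per group = 2·((z_{α/2} + z_β)·σ/δ)².
z_{α/2} = 1.960; z_β = 1.036 (power 85%).
n = 2 × (2.996 × 7.3 / 2.65)² = 2 × 68.11 = 136.22
Round up: n = 137 per group.
Total across both groups: 2 × 137 = 274.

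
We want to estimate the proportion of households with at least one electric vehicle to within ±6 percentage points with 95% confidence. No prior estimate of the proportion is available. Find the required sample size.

267

For a proportion with margin E = 0.06 at 95% confidence, z = 1.960.
With no prior estimate, use p = 0.5, which maximizes p(1−p) at 0.25.
n = 0.25 × (z/E)² = 0.25 × (1.960/0.06)² = 266.78
Round up: n = 267.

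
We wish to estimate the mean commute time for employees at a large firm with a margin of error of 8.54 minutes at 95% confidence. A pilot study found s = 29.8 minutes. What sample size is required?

47

For a mean, the margin of error is E = z·σ/√n, so n = (zσ/E)².
At 95% confidence, z = 1.960.
n = (1.960 × 29.8 / 8.54)² = 46.78
Round up: n = 47.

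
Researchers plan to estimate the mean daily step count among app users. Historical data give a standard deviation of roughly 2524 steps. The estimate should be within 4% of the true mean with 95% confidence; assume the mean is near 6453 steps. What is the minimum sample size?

For a mean, the margin of error is E = z·σ/√n, so n = (zσ/E)².
At 95% confidence, z = 1.960.
E = 4% of 6453 = 258.1 steps.
n = (1.960 × 2524 / 258.1)² = 367.32
Round up: n = 368.

368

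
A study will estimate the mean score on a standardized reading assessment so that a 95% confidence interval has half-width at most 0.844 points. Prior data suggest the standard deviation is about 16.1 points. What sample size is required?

For a mean, the margin of error is E = z·σ/√n, so n = (zσ/E)².
At 95% confidence, z = 1.960.
n = (1.960 × 16.1 / 0.844)² = 1397.91
Round up: n = 1398.

1398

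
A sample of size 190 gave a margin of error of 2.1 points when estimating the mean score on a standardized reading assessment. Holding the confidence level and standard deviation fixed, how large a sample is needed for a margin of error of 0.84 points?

1188

Margin of error scales as 1/√n, so n₂ = n₁·(E₁/E₂)².
n₂ = 190 × (2.1/0.84)² = 190 × 6.25 = 1187.50
Round up: n₂ = 1188.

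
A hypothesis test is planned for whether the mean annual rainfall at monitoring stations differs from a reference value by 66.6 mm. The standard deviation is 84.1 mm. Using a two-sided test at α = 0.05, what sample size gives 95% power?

21

For a one-sample z-test, n = ((z_{α/2} + z_β)·σ/δ)².
z_{α/2} = 1.960 (two-sided α = 0.05); z_β = 1.645 (power 95% → β = 0.05).
n = (3.605 × 84.1 / 66.6)² = 20.72
Round up: n = 21.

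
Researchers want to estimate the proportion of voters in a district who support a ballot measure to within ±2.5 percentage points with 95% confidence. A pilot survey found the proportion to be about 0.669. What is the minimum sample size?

1362

For a proportion with margin E = 0.025 at 95% confidence, z = 1.960.
n = p̂(1−p̂)(z/E)² = 0.669 × 0.331 × (1.960/0.025)² = 1361.09
Round up: n = 1362.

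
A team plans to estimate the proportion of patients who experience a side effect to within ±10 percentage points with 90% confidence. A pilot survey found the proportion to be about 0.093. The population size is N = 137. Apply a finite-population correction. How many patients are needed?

n = 20

For a proportion with margin E = 0.1 at 90% confidence, z = 1.645.
n = p̂(1−p̂)(z/E)² = 0.093 × 0.907 × (1.645/0.1)² = 22.83 — call this n₀.
Finite-population correction with N = 137: n = n₀ / (1 + (n₀−1)/N) = 22.83 / 1.159 = 19.70
Round up: n = 20.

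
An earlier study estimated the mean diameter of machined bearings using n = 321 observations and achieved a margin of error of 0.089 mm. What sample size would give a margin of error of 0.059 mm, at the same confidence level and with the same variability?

n = 731

Margin of error scales as 1/√n, so n₂ = n₁·(E₁/E₂)².
n₂ = 321 × (0.089/0.059)² = 321 × 2.275 = 730.27
Round up: n₂ = 731.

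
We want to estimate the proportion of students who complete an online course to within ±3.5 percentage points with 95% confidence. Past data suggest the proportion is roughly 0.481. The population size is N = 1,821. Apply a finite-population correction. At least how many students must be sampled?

For a proportion with margin E = 0.035 at 95% confidence, z = 1.960.
n = p̂(1−p̂)(z/E)² = 0.481 × 0.519 × (1.960/0.035)² = 782.87 — call this n₀.
Finite-population correction with N = 1,821: n = n₀ / (1 + (n₀−1)/N) = 782.87 / 1.429 = 547.84
Round up: n = 548.

548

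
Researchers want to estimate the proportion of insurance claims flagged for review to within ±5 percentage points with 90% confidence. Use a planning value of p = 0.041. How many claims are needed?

For a proportion with margin E = 0.05 at 90% confidence, z = 1.645.
n = p̂(1−p̂)(z/E)² = 0.041 × 0.959 × (1.645/0.05)² = 42.56
Round up: n = 43.

43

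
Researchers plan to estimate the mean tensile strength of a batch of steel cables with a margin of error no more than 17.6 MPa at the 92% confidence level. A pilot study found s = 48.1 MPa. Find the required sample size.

For a mean, the margin of error is E = z·σ/√n, so n = (zσ/E)².
At 92% confidence, z = 1.751.
n = (1.751 × 48.1 / 17.6)² = 22.90
Round up: n = 23.

n = 23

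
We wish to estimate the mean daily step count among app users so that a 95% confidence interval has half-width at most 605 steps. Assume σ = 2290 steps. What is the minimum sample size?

56

For a mean, the margin of error is E = z·σ/√n, so n = (zσ/E)².
At 95% confidence, z = 1.960.
n = (1.960 × 2290 / 605)² = 55.04
Round up: n = 56.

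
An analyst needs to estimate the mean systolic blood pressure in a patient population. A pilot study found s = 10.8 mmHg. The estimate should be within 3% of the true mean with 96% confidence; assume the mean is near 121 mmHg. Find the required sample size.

For a mean, the margin of error is E = z·σ/√n, so n = (zσ/E)².
At 96% confidence, z = 2.054.
E = 3% of 121 = 3.63 mmHg.
n = (2.054 × 10.8 / 3.63)² = 37.35
Round up: n = 38.

38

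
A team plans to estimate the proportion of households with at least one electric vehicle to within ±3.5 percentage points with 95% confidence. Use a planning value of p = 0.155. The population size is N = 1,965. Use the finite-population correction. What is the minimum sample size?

For a proportion with margin E = 0.035 at 95% confidence, z = 1.960.
n = p̂(1−p̂)(z/E)² = 0.155 × 0.845 × (1.960/0.035)² = 410.74 — call this n₀.
Finite-population correction with N = 1,965: n = n₀ / (1 + (n₀−1)/N) = 410.74 / 1.209 = 339.74
Round up: n = 340.

n = 340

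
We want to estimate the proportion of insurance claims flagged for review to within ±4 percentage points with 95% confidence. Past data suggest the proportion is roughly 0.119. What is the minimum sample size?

252

For a proportion with margin E = 0.04 at 95% confidence, z = 1.960.
n = p̂(1−p̂)(z/E)² = 0.119 × 0.881 × (1.960/0.04)² = 251.72
Round up: n = 252.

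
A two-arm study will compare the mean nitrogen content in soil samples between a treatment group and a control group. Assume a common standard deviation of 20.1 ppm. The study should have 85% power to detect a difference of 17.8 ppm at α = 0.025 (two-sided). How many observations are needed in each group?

For two equal groups, n per group = 2·((z_{α/2} + z_β)·σ/δ)².
z_{α/2} = 2.241; z_β = 1.036 (power 85%).
n = 2 × (3.277 × 20.1 / 17.8)² = 2 × 13.69 = 27.38
Round up: n = 28 per group.

28 per group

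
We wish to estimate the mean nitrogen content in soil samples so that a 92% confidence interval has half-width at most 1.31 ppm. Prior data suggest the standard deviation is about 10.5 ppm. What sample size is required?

For a mean, the margin of error is E = z·σ/√n, so n = (zσ/E)².
At 92% confidence, z = 1.751.
n = (1.751 × 10.5 / 1.31)² = 196.97
Round up: n = 197.

n = 197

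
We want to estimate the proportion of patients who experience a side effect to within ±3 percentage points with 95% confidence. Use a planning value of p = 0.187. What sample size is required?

649

For a proportion with margin E = 0.03 at 95% confidence, z = 1.960.
n = p̂(1−p̂)(z/E)² = 0.187 × 0.813 × (1.960/0.03)² = 648.94
Round up: n = 649.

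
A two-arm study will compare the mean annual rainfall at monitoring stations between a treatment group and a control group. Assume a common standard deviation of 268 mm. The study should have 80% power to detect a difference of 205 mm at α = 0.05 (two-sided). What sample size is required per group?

27 per group

For two equal groups, n per group = 2·((z_{α/2} + z_β)·σ/δ)².
z_{α/2} = 1.960; z_β = 0.842 (power 80%).
n = 2 × (2.802 × 268 / 205)² = 2 × 13.42 = 26.84
Round up: n = 27 per group.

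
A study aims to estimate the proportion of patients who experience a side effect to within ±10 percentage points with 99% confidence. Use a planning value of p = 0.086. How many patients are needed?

53

For a proportion with margin E = 0.1 at 99% confidence, z = 2.576.
n = p̂(1−p̂)(z/E)² = 0.086 × 0.914 × (2.576/0.1)² = 52.16
Round up: n = 53.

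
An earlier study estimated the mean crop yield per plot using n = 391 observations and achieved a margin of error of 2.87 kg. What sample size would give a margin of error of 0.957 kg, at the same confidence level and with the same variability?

Margin of error scales as 1/√n, so n₂ = n₁·(E₁/E₂)².
n₂ = 391 × (2.87/0.957)² = 391 × 8.994 = 3516.65
Round up: n₂ = 3517.

3517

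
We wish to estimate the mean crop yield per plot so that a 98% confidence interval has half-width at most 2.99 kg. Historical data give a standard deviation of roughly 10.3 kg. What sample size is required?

For a mean, the margin of error is E = z·σ/√n, so n = (zσ/E)².
At 98% confidence, z = 2.326.
n = (2.326 × 10.3 / 2.99)² = 64.20
Round up: n = 65.

65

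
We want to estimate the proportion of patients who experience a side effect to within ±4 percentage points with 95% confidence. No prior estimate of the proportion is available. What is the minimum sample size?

601

For a proportion with margin E = 0.04 at 95% confidence, z = 1.960.
With no prior estimate, use p = 0.5, which maximizes p(1−p) at 0.25.
n = 0.25 × (z/E)² = 0.25 × (1.960/0.04)² = 600.25
Round up: n = 601.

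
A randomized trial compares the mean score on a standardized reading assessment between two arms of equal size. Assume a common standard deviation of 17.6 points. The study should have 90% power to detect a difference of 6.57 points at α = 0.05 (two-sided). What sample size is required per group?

151 per group

For two equal groups, n per group = 2·((z_{α/2} + z_β)·σ/δ)².
z_{α/2} = 1.960; z_β = 1.282 (power 90%).
n = 2 × (3.242 × 17.6 / 6.57)² = 2 × 75.43 = 150.86
Round up: n = 151 per group.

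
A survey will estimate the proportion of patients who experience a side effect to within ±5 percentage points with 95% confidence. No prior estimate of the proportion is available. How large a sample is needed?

For a proportion with margin E = 0.05 at 95% confidence, z = 1.960.
With no prior estimate, use p = 0.5, which maximizes p(1−p) at 0.25.
n = 0.25 × (z/E)² = 0.25 × (1.960/0.05)² = 384.16
Round up: n = 385.

385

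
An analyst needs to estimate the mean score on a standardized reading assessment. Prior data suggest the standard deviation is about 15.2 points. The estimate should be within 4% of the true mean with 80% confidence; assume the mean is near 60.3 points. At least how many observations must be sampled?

66

For a mean, the margin of error is E = z·σ/√n, so n = (zσ/E)².
At 80% confidence, z = 1.282.
E = 4% of 60.3 = 2.412 points.
n = (1.282 × 15.2 / 2.412)² = 65.27
Round up: n = 66.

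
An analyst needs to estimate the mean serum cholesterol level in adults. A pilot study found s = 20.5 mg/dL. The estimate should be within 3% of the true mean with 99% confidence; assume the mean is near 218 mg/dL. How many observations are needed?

For a mean, the margin of error is E = z·σ/√n, so n = (zσ/E)².
At 99% confidence, z = 2.576.
E = 3% of 218 = 6.54 mg/dL.
n = (2.576 × 20.5 / 6.54)² = 65.20
Round up: n = 66.

66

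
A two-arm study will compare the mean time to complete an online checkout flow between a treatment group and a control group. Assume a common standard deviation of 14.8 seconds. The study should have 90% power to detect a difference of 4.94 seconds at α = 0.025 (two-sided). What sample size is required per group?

For two equal groups, n per group = 2·((z_{α/2} + z_β)·σ/δ)².
z_{α/2} = 2.241; z_β = 1.282 (power 90%).
n = 2 × (3.523 × 14.8 / 4.94)² = 2 × 111.40 = 222.80
Round up: n = 223 per group.

223 per group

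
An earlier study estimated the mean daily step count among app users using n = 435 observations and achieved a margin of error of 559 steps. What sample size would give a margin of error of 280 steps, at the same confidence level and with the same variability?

1734

Margin of error scales as 1/√n, so n₂ = n₁·(E₁/E₂)².
n₂ = 435 × (559/280)² = 435 × 3.986 = 1733.91
Round up: n₂ = 1734.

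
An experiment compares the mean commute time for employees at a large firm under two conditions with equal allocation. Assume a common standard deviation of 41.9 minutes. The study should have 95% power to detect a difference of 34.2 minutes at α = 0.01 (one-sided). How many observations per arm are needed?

For two equal groups, n per group = 2·((z_α + z_β)·σ/δ)².
z_α = 2.326; z_β = 1.645 (power 95%).
n = 2 × (3.971 × 41.9 / 34.2)² = 2 × 23.67 = 47.34
Round up: n = 48 per group.

48 per group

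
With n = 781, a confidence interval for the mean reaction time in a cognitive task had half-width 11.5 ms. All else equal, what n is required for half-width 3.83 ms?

7042

Margin of error scales as 1/√n, so n₂ = n₁·(E₁/E₂)².
n₂ = 781 × (11.5/3.83)² = 781 × 9.016 = 7041.50
Round up: n₂ = 7042.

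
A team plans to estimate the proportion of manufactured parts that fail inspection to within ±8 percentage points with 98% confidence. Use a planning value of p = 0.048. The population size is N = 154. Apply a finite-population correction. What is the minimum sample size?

32

For a proportion with margin E = 0.08 at 98% confidence, z = 2.326.
n = p̂(1−p̂)(z/E)² = 0.048 × 0.952 × (2.326/0.08)² = 38.63 — call this n₀.
Finite-population correction with N = 154: n = n₀ / (1 + (n₀−1)/N) = 38.63 / 1.244 = 31.05
Round up: n = 32.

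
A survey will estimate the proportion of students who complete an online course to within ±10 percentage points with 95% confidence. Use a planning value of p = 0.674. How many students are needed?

n = 85

For a proportion with margin E = 0.1 at 95% confidence, z = 1.960.
n = p̂(1−p̂)(z/E)² = 0.674 × 0.326 × (1.960/0.1)² = 84.41
Round up: n = 85.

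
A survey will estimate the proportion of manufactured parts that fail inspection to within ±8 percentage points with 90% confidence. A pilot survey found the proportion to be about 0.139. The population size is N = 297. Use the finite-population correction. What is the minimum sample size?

For a proportion with margin E = 0.08 at 90% confidence, z = 1.645.
n = p̂(1−p̂)(z/E)² = 0.139 × 0.861 × (1.645/0.08)² = 50.60 — call this n₀.
Finite-population correction with N = 297: n = n₀ / (1 + (n₀−1)/N) = 50.60 / 1.167 = 43.36
Round up: n = 44.

n = 44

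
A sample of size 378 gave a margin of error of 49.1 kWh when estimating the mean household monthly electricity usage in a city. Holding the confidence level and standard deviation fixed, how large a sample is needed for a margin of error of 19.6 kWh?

2373

Margin of error scales as 1/√n, so n₂ = n₁·(E₁/E₂)².
n₂ = 378 × (49.1/19.6)² = 378 × 6.276 = 2372.33
Round up: n₂ = 2373.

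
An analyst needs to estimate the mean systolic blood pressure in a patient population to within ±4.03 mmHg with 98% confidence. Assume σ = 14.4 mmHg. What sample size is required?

For a mean, the margin of error is E = z·σ/√n, so n = (zσ/E)².
At 98% confidence, z = 2.326.
n = (2.326 × 14.4 / 4.03)² = 69.08
Round up: n = 70.

n = 70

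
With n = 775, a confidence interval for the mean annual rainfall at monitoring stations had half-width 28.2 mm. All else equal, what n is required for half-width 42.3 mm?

345

Margin of error scales as 1/√n, so n₂ = n₁·(E₁/E₂)².
n₂ = 775 × (28.2/42.3)² = 775 × 0.4444 = 344.41
Round up: n₂ = 345.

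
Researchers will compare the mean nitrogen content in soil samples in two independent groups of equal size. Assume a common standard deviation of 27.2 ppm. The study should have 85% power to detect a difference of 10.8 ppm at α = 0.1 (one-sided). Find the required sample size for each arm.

69 per group

For two equal groups, n per group = 2·((z_α + z_β)·σ/δ)².
z_α = 1.282; z_β = 1.036 (power 85%).
n = 2 × (2.318 × 27.2 / 10.8)² = 2 × 34.08 = 68.16
Round up: n = 69 per group.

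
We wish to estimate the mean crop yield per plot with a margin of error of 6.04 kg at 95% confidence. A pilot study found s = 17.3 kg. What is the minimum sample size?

For a mean, the margin of error is E = z·σ/√n, so n = (zσ/E)².
At 95% confidence, z = 1.960.
n = (1.960 × 17.3 / 6.04)² = 31.52
Round up: n = 32.

n = 32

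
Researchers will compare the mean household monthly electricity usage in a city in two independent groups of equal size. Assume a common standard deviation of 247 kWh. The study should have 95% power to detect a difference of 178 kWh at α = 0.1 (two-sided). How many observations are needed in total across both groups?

For two equal groups, n per group = 2·((z_{α/2} + z_β)·σ/δ)².
z_{α/2} = 1.645; z_β = 1.645 (power 95%).
n = 2 × (3.290 × 247 / 178)² = 2 × 20.84 = 41.68
Round up: n = 42 per group.
Total across both groups: 2 × 42 = 84.

84 total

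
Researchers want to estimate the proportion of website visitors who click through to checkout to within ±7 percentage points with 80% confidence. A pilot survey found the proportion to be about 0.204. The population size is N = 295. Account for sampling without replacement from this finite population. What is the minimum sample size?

For a proportion with margin E = 0.07 at 80% confidence, z = 1.282.
n = p̂(1−p̂)(z/E)² = 0.204 × 0.796 × (1.282/0.07)² = 54.47 — call this n₀.
Finite-population correction with N = 295: n = n₀ / (1 + (n₀−1)/N) = 54.47 / 1.181 = 46.12
Round up: n = 47.

47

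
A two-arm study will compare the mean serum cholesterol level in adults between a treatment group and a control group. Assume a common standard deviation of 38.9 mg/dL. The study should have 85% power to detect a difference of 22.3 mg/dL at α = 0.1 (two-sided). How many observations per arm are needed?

For two equal groups, n per group = 2·((z_{α/2} + z_β)·σ/δ)².
z_{α/2} = 1.645; z_β = 1.036 (power 85%).
n = 2 × (2.681 × 38.9 / 22.3)² = 2 × 21.87 = 43.74
Round up: n = 44 per group.

44 per group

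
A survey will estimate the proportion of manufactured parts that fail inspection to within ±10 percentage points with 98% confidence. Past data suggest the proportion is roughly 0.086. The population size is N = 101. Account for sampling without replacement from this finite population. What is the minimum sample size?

For a proportion with margin E = 0.1 at 98% confidence, z = 2.326.
n = p̂(1−p̂)(z/E)² = 0.086 × 0.914 × (2.326/0.1)² = 42.53 — call this n₀.
Finite-population correction with N = 101: n = n₀ / (1 + (n₀−1)/N) = 42.53 / 1.411 = 30.14
Round up: n = 31.

31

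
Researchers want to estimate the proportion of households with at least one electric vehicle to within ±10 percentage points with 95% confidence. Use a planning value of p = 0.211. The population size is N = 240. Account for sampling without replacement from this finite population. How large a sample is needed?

51

For a proportion with margin E = 0.1 at 95% confidence, z = 1.960.
n = p̂(1−p̂)(z/E)² = 0.211 × 0.789 × (1.960/0.1)² = 63.95 — call this n₀.
Finite-population correction with N = 240: n = n₀ / (1 + (n₀−1)/N) = 63.95 / 1.262 = 50.67
Round up: n = 51.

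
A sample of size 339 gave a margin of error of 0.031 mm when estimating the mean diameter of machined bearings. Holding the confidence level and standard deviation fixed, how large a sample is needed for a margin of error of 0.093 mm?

Margin of error scales as 1/√n, so n₂ = n₁·(E₁/E₂)².
n₂ = 339 × (0.031/0.093)² = 339 × 0.1111 = 37.66
Round up: n₂ = 38.

38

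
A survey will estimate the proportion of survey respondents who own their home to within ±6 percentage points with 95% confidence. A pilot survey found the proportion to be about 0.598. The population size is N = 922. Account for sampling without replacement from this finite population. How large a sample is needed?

201

For a proportion with margin E = 0.06 at 95% confidence, z = 1.960.
n = p̂(1−p̂)(z/E)² = 0.598 × 0.402 × (1.960/0.06)² = 256.53 — call this n₀.
Finite-population correction with N = 922: n = n₀ / (1 + (n₀−1)/N) = 256.53 / 1.277 = 200.88
Round up: n = 201.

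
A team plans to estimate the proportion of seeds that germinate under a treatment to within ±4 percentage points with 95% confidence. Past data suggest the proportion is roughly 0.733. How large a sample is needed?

For a proportion with margin E = 0.04 at 95% confidence, z = 1.960.
n = p̂(1−p̂)(z/E)² = 0.733 × 0.267 × (1.960/0.04)² = 469.90
Round up: n = 470.

n = 470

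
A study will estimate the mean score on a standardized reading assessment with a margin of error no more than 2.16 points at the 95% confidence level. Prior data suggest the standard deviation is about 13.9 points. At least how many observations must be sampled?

For a mean, the margin of error is E = z·σ/√n, so n = (zσ/E)².
At 95% confidence, z = 1.960.
n = (1.960 × 13.9 / 2.16)² = 159.09
Round up: n = 160.

160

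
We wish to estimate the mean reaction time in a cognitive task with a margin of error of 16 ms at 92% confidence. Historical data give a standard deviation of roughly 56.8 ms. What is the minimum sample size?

39

For a mean, the margin of error is E = z·σ/√n, so n = (zσ/E)².
At 92% confidence, z = 1.751.
n = (1.751 × 56.8 / 16)² = 38.64
Round up: n = 39.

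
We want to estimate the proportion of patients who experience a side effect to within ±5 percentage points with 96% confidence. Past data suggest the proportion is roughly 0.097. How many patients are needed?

n = 148

For a proportion with margin E = 0.05 at 96% confidence, z = 2.054.
n = p̂(1−p̂)(z/E)² = 0.097 × 0.903 × (2.054/0.05)² = 147.82
Round up: n = 148.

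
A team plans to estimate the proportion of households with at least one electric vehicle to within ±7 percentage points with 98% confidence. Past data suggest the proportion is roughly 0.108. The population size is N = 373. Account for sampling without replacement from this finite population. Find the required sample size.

83

For a proportion with margin E = 0.07 at 98% confidence, z = 2.326.
n = p̂(1−p̂)(z/E)² = 0.108 × 0.892 × (2.326/0.07)² = 106.37 — call this n₀.
Finite-population correction with N = 373: n = n₀ / (1 + (n₀−1)/N) = 106.37 / 1.282 = 82.97
Round up: n = 83.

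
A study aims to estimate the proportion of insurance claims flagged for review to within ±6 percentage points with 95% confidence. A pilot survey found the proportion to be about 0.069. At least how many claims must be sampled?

For a proportion with margin E = 0.06 at 95% confidence, z = 1.960.
n = p̂(1−p̂)(z/E)² = 0.069 × 0.931 × (1.960/0.06)² = 68.55
Round up: n = 69.

n = 69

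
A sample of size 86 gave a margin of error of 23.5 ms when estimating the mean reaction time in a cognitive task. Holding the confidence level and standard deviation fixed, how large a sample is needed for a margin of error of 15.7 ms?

Margin of error scales as 1/√n, so n₂ = n₁·(E₁/E₂)².
n₂ = 86 × (23.5/15.7)² = 86 × 2.24 = 192.64
Round up: n₂ = 193.

n = 193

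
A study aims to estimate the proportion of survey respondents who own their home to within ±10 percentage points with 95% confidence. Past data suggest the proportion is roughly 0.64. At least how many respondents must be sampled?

For a proportion with margin E = 0.1 at 95% confidence, z = 1.960.
n = p̂(1−p̂)(z/E)² = 0.64 × 0.36 × (1.960/0.1)² = 88.51
Round up: n = 89.

89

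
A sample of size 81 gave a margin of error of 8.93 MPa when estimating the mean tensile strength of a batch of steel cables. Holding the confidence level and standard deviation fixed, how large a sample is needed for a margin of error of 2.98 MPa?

Margin of error scales as 1/√n, so n₂ = n₁·(E₁/E₂)².
n₂ = 81 × (8.93/2.98)² = 81 × 8.98 = 727.38
Round up: n₂ = 728.

728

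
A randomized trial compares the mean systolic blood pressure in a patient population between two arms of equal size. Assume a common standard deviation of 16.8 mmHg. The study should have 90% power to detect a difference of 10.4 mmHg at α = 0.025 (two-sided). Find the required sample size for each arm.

For two equal groups, n per group = 2·((z_{α/2} + z_β)·σ/δ)².
z_{α/2} = 2.241; z_β = 1.282 (power 90%).
n = 2 × (3.523 × 16.8 / 10.4)² = 2 × 32.39 = 64.78
Round up: n = 65 per group.

65 per group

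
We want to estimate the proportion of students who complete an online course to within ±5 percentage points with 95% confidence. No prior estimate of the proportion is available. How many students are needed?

n = 385

For a proportion with margin E = 0.05 at 95% confidence, z = 1.960.
With no prior estimate, use p = 0.5, which maximizes p(1−p) at 0.25.
n = 0.25 × (z/E)² = 0.25 × (1.960/0.05)² = 384.16
Round up: n = 385.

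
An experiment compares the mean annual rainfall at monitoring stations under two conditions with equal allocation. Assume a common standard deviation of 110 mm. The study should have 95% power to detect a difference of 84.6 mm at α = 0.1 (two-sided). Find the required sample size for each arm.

For two equal groups, n per group = 2·((z_{α/2} + z_β)·σ/δ)².
z_{α/2} = 1.645; z_β = 1.645 (power 95%).
n = 2 × (3.290 × 110 / 84.6)² = 2 × 18.30 = 36.60
Round up: n = 37 per group.

37 per group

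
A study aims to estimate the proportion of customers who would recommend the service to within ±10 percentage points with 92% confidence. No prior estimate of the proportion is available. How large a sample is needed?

77

For a proportion with margin E = 0.1 at 92% confidence, z = 1.751.
With no prior estimate, use p = 0.5, which maximizes p(1−p) at 0.25.
n = 0.25 × (z/E)² = 0.25 × (1.751/0.1)² = 76.65
Round up: n = 77.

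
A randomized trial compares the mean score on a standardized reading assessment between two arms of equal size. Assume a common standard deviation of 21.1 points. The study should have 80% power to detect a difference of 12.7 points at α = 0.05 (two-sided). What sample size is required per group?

44 per group

For two equal groups, n per group = 2·((z_{α/2} + z_β)·σ/δ)².
z_{α/2} = 1.960; z_β = 0.842 (power 80%).
n = 2 × (2.802 × 21.1 / 12.7)² = 2 × 21.67 = 43.34
Round up: n = 44 per group.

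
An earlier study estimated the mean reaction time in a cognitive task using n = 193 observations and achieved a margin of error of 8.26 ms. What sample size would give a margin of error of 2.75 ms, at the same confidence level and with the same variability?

Margin of error scales as 1/√n, so n₂ = n₁·(E₁/E₂)².
n₂ = 193 × (8.26/2.75)² = 193 × 9.022 = 1741.25
Round up: n₂ = 1742.

1742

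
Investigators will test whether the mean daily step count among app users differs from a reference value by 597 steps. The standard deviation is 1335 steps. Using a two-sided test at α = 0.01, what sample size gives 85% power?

For a one-sample z-test, n = ((z_{α/2} + z_β)·σ/δ)².
z_{α/2} = 2.576 (two-sided α = 0.01); z_β = 1.036 (power 85% → β = 0.15).
n = (3.612 × 1335 / 597)² = 65.24
Round up: n = 66.

66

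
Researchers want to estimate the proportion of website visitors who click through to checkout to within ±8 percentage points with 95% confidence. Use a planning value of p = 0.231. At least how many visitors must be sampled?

n = 107

For a proportion with margin E = 0.08 at 95% confidence, z = 1.960.
n = p̂(1−p̂)(z/E)² = 0.231 × 0.769 × (1.960/0.08)² = 106.63
Round up: n = 107.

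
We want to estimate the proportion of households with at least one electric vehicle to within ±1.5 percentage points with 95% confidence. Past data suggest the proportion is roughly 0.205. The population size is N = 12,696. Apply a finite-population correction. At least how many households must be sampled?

n = 2283

For a proportion with margin E = 0.015 at 95% confidence, z = 1.960.
n = p̂(1−p̂)(z/E)² = 0.205 × 0.795 × (1.960/0.015)² = 2782.60 — call this n₀.
Finite-population correction with N = 12,696: n = n₀ / (1 + (n₀−1)/N) = 2782.60 / 1.219 = 2282.69
Round up: n = 2283.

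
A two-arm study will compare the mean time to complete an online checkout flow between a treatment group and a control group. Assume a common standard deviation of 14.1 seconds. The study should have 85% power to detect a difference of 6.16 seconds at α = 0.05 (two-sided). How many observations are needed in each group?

For two equal groups, n per group = 2·((z_{α/2} + z_β)·σ/δ)².
z_{α/2} = 1.960; z_β = 1.036 (power 85%).
n = 2 × (2.996 × 14.1 / 6.16)² = 2 × 47.03 = 94.06
Round up: n = 95 per group.

95 per group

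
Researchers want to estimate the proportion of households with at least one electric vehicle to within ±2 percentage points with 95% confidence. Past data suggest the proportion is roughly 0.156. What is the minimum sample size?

1265

For a proportion with margin E = 0.02 at 95% confidence, z = 1.960.
n = p̂(1−p̂)(z/E)² = 0.156 × 0.844 × (1.960/0.02)² = 1264.50
Round up: n = 1265.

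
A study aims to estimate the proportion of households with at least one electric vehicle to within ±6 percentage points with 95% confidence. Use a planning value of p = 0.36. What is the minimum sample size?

For a proportion with margin E = 0.06 at 95% confidence, z = 1.960.
n = p̂(1−p̂)(z/E)² = 0.36 × 0.64 × (1.960/0.06)² = 245.86
Round up: n = 246.

246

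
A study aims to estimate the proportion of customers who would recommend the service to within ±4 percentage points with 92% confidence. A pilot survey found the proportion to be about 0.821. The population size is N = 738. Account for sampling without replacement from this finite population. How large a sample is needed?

205

For a proportion with margin E = 0.04 at 92% confidence, z = 1.751.
n = p̂(1−p̂)(z/E)² = 0.821 × 0.179 × (1.751/0.04)² = 281.61 — call this n₀.
Finite-population correction with N = 738: n = n₀ / (1 + (n₀−1)/N) = 281.61 / 1.38 = 204.07
Round up: n = 205.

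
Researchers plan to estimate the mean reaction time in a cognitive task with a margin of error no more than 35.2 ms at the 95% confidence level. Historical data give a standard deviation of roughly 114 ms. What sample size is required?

For a mean, the margin of error is E = z·σ/√n, so n = (zσ/E)².
At 95% confidence, z = 1.960.
n = (1.960 × 114 / 35.2)² = 40.29
Round up: n = 41.

41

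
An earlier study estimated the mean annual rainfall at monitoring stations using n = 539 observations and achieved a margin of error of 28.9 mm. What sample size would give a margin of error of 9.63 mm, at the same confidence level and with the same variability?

4855

Margin of error scales as 1/√n, so n₂ = n₁·(E₁/E₂)².
n₂ = 539 × (28.9/9.63)² = 539 × 9.006 = 4854.23
Round up: n₂ = 4855.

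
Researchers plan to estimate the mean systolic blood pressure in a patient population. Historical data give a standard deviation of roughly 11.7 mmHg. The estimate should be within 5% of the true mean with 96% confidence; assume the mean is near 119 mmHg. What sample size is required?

17

For a mean, the margin of error is E = z·σ/√n, so n = (zσ/E)².
At 96% confidence, z = 2.054.
E = 5% of 119 = 5.95 mmHg.
n = (2.054 × 11.7 / 5.95)² = 16.31
Round up: n = 17.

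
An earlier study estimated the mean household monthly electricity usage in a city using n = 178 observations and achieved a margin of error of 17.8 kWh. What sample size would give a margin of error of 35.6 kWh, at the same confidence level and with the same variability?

Margin of error scales as 1/√n, so n₂ = n₁·(E₁/E₂)².
n₂ = 178 × (17.8/35.6)² = 178 × 0.25 = 44.50
Round up: n₂ = 45.

45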